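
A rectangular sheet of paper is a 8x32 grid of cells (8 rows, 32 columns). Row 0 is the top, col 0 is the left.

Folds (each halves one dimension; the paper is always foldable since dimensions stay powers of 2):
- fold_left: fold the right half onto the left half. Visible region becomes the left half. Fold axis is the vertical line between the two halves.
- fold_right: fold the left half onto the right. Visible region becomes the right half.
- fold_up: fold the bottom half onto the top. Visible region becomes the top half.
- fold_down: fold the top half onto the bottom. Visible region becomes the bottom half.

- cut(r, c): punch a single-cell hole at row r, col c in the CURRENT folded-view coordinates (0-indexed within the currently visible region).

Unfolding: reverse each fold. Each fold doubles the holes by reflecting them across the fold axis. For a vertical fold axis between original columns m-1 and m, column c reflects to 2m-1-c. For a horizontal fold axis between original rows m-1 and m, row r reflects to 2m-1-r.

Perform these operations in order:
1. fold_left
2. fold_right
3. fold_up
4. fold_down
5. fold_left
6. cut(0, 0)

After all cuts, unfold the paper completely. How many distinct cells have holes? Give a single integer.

Op 1 fold_left: fold axis v@16; visible region now rows[0,8) x cols[0,16) = 8x16
Op 2 fold_right: fold axis v@8; visible region now rows[0,8) x cols[8,16) = 8x8
Op 3 fold_up: fold axis h@4; visible region now rows[0,4) x cols[8,16) = 4x8
Op 4 fold_down: fold axis h@2; visible region now rows[2,4) x cols[8,16) = 2x8
Op 5 fold_left: fold axis v@12; visible region now rows[2,4) x cols[8,12) = 2x4
Op 6 cut(0, 0): punch at orig (2,8); cuts so far [(2, 8)]; region rows[2,4) x cols[8,12) = 2x4
Unfold 1 (reflect across v@12): 2 holes -> [(2, 8), (2, 15)]
Unfold 2 (reflect across h@2): 4 holes -> [(1, 8), (1, 15), (2, 8), (2, 15)]
Unfold 3 (reflect across h@4): 8 holes -> [(1, 8), (1, 15), (2, 8), (2, 15), (5, 8), (5, 15), (6, 8), (6, 15)]
Unfold 4 (reflect across v@8): 16 holes -> [(1, 0), (1, 7), (1, 8), (1, 15), (2, 0), (2, 7), (2, 8), (2, 15), (5, 0), (5, 7), (5, 8), (5, 15), (6, 0), (6, 7), (6, 8), (6, 15)]
Unfold 5 (reflect across v@16): 32 holes -> [(1, 0), (1, 7), (1, 8), (1, 15), (1, 16), (1, 23), (1, 24), (1, 31), (2, 0), (2, 7), (2, 8), (2, 15), (2, 16), (2, 23), (2, 24), (2, 31), (5, 0), (5, 7), (5, 8), (5, 15), (5, 16), (5, 23), (5, 24), (5, 31), (6, 0), (6, 7), (6, 8), (6, 15), (6, 16), (6, 23), (6, 24), (6, 31)]

Answer: 32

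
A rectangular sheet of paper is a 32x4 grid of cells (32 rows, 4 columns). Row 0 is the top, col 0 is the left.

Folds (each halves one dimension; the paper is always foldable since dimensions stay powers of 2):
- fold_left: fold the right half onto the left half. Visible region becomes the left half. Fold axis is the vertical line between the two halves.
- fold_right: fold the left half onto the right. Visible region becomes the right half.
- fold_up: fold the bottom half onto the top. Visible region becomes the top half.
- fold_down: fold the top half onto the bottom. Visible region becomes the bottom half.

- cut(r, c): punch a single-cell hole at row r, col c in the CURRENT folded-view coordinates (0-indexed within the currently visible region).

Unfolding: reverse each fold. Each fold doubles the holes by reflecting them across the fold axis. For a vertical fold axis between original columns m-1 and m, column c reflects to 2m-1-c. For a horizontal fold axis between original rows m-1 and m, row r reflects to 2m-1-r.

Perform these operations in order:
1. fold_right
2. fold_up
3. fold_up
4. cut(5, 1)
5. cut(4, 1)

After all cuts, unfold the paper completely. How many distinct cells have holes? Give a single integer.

Op 1 fold_right: fold axis v@2; visible region now rows[0,32) x cols[2,4) = 32x2
Op 2 fold_up: fold axis h@16; visible region now rows[0,16) x cols[2,4) = 16x2
Op 3 fold_up: fold axis h@8; visible region now rows[0,8) x cols[2,4) = 8x2
Op 4 cut(5, 1): punch at orig (5,3); cuts so far [(5, 3)]; region rows[0,8) x cols[2,4) = 8x2
Op 5 cut(4, 1): punch at orig (4,3); cuts so far [(4, 3), (5, 3)]; region rows[0,8) x cols[2,4) = 8x2
Unfold 1 (reflect across h@8): 4 holes -> [(4, 3), (5, 3), (10, 3), (11, 3)]
Unfold 2 (reflect across h@16): 8 holes -> [(4, 3), (5, 3), (10, 3), (11, 3), (20, 3), (21, 3), (26, 3), (27, 3)]
Unfold 3 (reflect across v@2): 16 holes -> [(4, 0), (4, 3), (5, 0), (5, 3), (10, 0), (10, 3), (11, 0), (11, 3), (20, 0), (20, 3), (21, 0), (21, 3), (26, 0), (26, 3), (27, 0), (27, 3)]

Answer: 16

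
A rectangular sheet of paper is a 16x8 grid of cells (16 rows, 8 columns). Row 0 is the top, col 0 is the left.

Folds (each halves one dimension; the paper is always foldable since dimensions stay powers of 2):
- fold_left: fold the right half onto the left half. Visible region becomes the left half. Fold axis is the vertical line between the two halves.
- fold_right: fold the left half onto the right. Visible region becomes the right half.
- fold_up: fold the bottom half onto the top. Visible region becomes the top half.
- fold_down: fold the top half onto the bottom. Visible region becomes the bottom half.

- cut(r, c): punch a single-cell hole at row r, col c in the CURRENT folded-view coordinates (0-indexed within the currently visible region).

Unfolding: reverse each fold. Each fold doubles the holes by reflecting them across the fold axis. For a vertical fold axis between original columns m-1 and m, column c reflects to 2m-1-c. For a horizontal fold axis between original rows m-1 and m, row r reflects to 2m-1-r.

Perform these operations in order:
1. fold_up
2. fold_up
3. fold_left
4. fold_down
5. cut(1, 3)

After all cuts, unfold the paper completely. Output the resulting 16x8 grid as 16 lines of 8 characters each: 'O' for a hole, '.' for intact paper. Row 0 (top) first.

Answer: ...OO...
........
........
...OO...
...OO...
........
........
...OO...
...OO...
........
........
...OO...
...OO...
........
........
...OO...

Derivation:
Op 1 fold_up: fold axis h@8; visible region now rows[0,8) x cols[0,8) = 8x8
Op 2 fold_up: fold axis h@4; visible region now rows[0,4) x cols[0,8) = 4x8
Op 3 fold_left: fold axis v@4; visible region now rows[0,4) x cols[0,4) = 4x4
Op 4 fold_down: fold axis h@2; visible region now rows[2,4) x cols[0,4) = 2x4
Op 5 cut(1, 3): punch at orig (3,3); cuts so far [(3, 3)]; region rows[2,4) x cols[0,4) = 2x4
Unfold 1 (reflect across h@2): 2 holes -> [(0, 3), (3, 3)]
Unfold 2 (reflect across v@4): 4 holes -> [(0, 3), (0, 4), (3, 3), (3, 4)]
Unfold 3 (reflect across h@4): 8 holes -> [(0, 3), (0, 4), (3, 3), (3, 4), (4, 3), (4, 4), (7, 3), (7, 4)]
Unfold 4 (reflect across h@8): 16 holes -> [(0, 3), (0, 4), (3, 3), (3, 4), (4, 3), (4, 4), (7, 3), (7, 4), (8, 3), (8, 4), (11, 3), (11, 4), (12, 3), (12, 4), (15, 3), (15, 4)]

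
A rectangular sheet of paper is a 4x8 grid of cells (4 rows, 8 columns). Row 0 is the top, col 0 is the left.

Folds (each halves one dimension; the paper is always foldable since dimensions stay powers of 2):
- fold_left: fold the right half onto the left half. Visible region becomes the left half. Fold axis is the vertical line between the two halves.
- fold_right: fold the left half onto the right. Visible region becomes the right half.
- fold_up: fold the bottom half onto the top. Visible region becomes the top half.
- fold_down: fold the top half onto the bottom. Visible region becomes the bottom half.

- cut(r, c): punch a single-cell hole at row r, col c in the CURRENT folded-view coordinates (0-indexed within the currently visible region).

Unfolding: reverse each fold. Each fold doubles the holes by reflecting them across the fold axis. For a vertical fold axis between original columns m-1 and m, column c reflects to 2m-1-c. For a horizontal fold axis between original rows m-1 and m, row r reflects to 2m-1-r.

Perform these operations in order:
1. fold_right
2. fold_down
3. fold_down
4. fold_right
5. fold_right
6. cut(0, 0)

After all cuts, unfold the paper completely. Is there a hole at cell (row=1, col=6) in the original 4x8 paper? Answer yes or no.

Answer: yes

Derivation:
Op 1 fold_right: fold axis v@4; visible region now rows[0,4) x cols[4,8) = 4x4
Op 2 fold_down: fold axis h@2; visible region now rows[2,4) x cols[4,8) = 2x4
Op 3 fold_down: fold axis h@3; visible region now rows[3,4) x cols[4,8) = 1x4
Op 4 fold_right: fold axis v@6; visible region now rows[3,4) x cols[6,8) = 1x2
Op 5 fold_right: fold axis v@7; visible region now rows[3,4) x cols[7,8) = 1x1
Op 6 cut(0, 0): punch at orig (3,7); cuts so far [(3, 7)]; region rows[3,4) x cols[7,8) = 1x1
Unfold 1 (reflect across v@7): 2 holes -> [(3, 6), (3, 7)]
Unfold 2 (reflect across v@6): 4 holes -> [(3, 4), (3, 5), (3, 6), (3, 7)]
Unfold 3 (reflect across h@3): 8 holes -> [(2, 4), (2, 5), (2, 6), (2, 7), (3, 4), (3, 5), (3, 6), (3, 7)]
Unfold 4 (reflect across h@2): 16 holes -> [(0, 4), (0, 5), (0, 6), (0, 7), (1, 4), (1, 5), (1, 6), (1, 7), (2, 4), (2, 5), (2, 6), (2, 7), (3, 4), (3, 5), (3, 6), (3, 7)]
Unfold 5 (reflect across v@4): 32 holes -> [(0, 0), (0, 1), (0, 2), (0, 3), (0, 4), (0, 5), (0, 6), (0, 7), (1, 0), (1, 1), (1, 2), (1, 3), (1, 4), (1, 5), (1, 6), (1, 7), (2, 0), (2, 1), (2, 2), (2, 3), (2, 4), (2, 5), (2, 6), (2, 7), (3, 0), (3, 1), (3, 2), (3, 3), (3, 4), (3, 5), (3, 6), (3, 7)]
Holes: [(0, 0), (0, 1), (0, 2), (0, 3), (0, 4), (0, 5), (0, 6), (0, 7), (1, 0), (1, 1), (1, 2), (1, 3), (1, 4), (1, 5), (1, 6), (1, 7), (2, 0), (2, 1), (2, 2), (2, 3), (2, 4), (2, 5), (2, 6), (2, 7), (3, 0), (3, 1), (3, 2), (3, 3), (3, 4), (3, 5), (3, 6), (3, 7)]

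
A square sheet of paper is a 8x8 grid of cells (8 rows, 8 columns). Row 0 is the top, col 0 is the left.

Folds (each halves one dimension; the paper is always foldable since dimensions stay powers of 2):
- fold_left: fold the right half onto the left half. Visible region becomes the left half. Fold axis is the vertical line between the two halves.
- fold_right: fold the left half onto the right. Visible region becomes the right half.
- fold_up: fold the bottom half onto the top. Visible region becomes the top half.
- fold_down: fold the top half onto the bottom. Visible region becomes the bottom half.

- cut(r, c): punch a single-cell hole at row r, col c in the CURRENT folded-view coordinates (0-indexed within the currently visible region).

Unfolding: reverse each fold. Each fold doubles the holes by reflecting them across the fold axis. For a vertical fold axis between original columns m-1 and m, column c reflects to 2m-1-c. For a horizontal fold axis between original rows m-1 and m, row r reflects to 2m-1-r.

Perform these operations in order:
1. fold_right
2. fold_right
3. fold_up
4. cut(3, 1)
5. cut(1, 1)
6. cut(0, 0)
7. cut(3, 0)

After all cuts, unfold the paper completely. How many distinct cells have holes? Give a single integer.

Answer: 32

Derivation:
Op 1 fold_right: fold axis v@4; visible region now rows[0,8) x cols[4,8) = 8x4
Op 2 fold_right: fold axis v@6; visible region now rows[0,8) x cols[6,8) = 8x2
Op 3 fold_up: fold axis h@4; visible region now rows[0,4) x cols[6,8) = 4x2
Op 4 cut(3, 1): punch at orig (3,7); cuts so far [(3, 7)]; region rows[0,4) x cols[6,8) = 4x2
Op 5 cut(1, 1): punch at orig (1,7); cuts so far [(1, 7), (3, 7)]; region rows[0,4) x cols[6,8) = 4x2
Op 6 cut(0, 0): punch at orig (0,6); cuts so far [(0, 6), (1, 7), (3, 7)]; region rows[0,4) x cols[6,8) = 4x2
Op 7 cut(3, 0): punch at orig (3,6); cuts so far [(0, 6), (1, 7), (3, 6), (3, 7)]; region rows[0,4) x cols[6,8) = 4x2
Unfold 1 (reflect across h@4): 8 holes -> [(0, 6), (1, 7), (3, 6), (3, 7), (4, 6), (4, 7), (6, 7), (7, 6)]
Unfold 2 (reflect across v@6): 16 holes -> [(0, 5), (0, 6), (1, 4), (1, 7), (3, 4), (3, 5), (3, 6), (3, 7), (4, 4), (4, 5), (4, 6), (4, 7), (6, 4), (6, 7), (7, 5), (7, 6)]
Unfold 3 (reflect across v@4): 32 holes -> [(0, 1), (0, 2), (0, 5), (0, 6), (1, 0), (1, 3), (1, 4), (1, 7), (3, 0), (3, 1), (3, 2), (3, 3), (3, 4), (3, 5), (3, 6), (3, 7), (4, 0), (4, 1), (4, 2), (4, 3), (4, 4), (4, 5), (4, 6), (4, 7), (6, 0), (6, 3), (6, 4), (6, 7), (7, 1), (7, 2), (7, 5), (7, 6)]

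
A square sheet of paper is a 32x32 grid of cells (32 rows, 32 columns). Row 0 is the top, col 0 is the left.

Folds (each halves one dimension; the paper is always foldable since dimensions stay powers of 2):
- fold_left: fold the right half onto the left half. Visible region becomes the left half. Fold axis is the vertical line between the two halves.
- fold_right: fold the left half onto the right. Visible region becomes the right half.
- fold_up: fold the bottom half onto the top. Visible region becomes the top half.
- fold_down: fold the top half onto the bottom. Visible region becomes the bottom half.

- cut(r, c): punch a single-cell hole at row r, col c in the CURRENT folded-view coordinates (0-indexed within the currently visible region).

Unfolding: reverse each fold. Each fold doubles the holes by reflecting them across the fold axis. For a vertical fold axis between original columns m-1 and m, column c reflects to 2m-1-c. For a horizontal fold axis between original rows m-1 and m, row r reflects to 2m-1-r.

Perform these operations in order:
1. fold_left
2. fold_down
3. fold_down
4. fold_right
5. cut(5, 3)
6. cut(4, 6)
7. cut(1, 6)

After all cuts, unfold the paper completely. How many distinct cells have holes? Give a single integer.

Answer: 48

Derivation:
Op 1 fold_left: fold axis v@16; visible region now rows[0,32) x cols[0,16) = 32x16
Op 2 fold_down: fold axis h@16; visible region now rows[16,32) x cols[0,16) = 16x16
Op 3 fold_down: fold axis h@24; visible region now rows[24,32) x cols[0,16) = 8x16
Op 4 fold_right: fold axis v@8; visible region now rows[24,32) x cols[8,16) = 8x8
Op 5 cut(5, 3): punch at orig (29,11); cuts so far [(29, 11)]; region rows[24,32) x cols[8,16) = 8x8
Op 6 cut(4, 6): punch at orig (28,14); cuts so far [(28, 14), (29, 11)]; region rows[24,32) x cols[8,16) = 8x8
Op 7 cut(1, 6): punch at orig (25,14); cuts so far [(25, 14), (28, 14), (29, 11)]; region rows[24,32) x cols[8,16) = 8x8
Unfold 1 (reflect across v@8): 6 holes -> [(25, 1), (25, 14), (28, 1), (28, 14), (29, 4), (29, 11)]
Unfold 2 (reflect across h@24): 12 holes -> [(18, 4), (18, 11), (19, 1), (19, 14), (22, 1), (22, 14), (25, 1), (25, 14), (28, 1), (28, 14), (29, 4), (29, 11)]
Unfold 3 (reflect across h@16): 24 holes -> [(2, 4), (2, 11), (3, 1), (3, 14), (6, 1), (6, 14), (9, 1), (9, 14), (12, 1), (12, 14), (13, 4), (13, 11), (18, 4), (18, 11), (19, 1), (19, 14), (22, 1), (22, 14), (25, 1), (25, 14), (28, 1), (28, 14), (29, 4), (29, 11)]
Unfold 4 (reflect across v@16): 48 holes -> [(2, 4), (2, 11), (2, 20), (2, 27), (3, 1), (3, 14), (3, 17), (3, 30), (6, 1), (6, 14), (6, 17), (6, 30), (9, 1), (9, 14), (9, 17), (9, 30), (12, 1), (12, 14), (12, 17), (12, 30), (13, 4), (13, 11), (13, 20), (13, 27), (18, 4), (18, 11), (18, 20), (18, 27), (19, 1), (19, 14), (19, 17), (19, 30), (22, 1), (22, 14), (22, 17), (22, 30), (25, 1), (25, 14), (25, 17), (25, 30), (28, 1), (28, 14), (28, 17), (28, 30), (29, 4), (29, 11), (29, 20), (29, 27)]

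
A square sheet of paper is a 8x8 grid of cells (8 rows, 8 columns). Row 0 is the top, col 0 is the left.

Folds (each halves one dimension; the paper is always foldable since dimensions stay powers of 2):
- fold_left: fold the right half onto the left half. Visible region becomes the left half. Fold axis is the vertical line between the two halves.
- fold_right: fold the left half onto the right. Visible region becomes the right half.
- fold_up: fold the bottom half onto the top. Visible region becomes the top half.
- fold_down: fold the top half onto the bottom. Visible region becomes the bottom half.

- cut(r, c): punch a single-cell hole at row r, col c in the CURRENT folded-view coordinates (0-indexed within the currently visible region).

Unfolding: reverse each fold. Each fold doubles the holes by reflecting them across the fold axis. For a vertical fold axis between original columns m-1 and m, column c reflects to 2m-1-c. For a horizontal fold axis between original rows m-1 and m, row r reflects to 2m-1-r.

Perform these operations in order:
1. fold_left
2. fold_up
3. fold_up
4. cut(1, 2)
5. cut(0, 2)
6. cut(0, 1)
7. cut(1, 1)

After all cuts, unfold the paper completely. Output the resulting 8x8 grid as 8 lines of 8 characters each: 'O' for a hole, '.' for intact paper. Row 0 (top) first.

Answer: .OO..OO.
.OO..OO.
.OO..OO.
.OO..OO.
.OO..OO.
.OO..OO.
.OO..OO.
.OO..OO.

Derivation:
Op 1 fold_left: fold axis v@4; visible region now rows[0,8) x cols[0,4) = 8x4
Op 2 fold_up: fold axis h@4; visible region now rows[0,4) x cols[0,4) = 4x4
Op 3 fold_up: fold axis h@2; visible region now rows[0,2) x cols[0,4) = 2x4
Op 4 cut(1, 2): punch at orig (1,2); cuts so far [(1, 2)]; region rows[0,2) x cols[0,4) = 2x4
Op 5 cut(0, 2): punch at orig (0,2); cuts so far [(0, 2), (1, 2)]; region rows[0,2) x cols[0,4) = 2x4
Op 6 cut(0, 1): punch at orig (0,1); cuts so far [(0, 1), (0, 2), (1, 2)]; region rows[0,2) x cols[0,4) = 2x4
Op 7 cut(1, 1): punch at orig (1,1); cuts so far [(0, 1), (0, 2), (1, 1), (1, 2)]; region rows[0,2) x cols[0,4) = 2x4
Unfold 1 (reflect across h@2): 8 holes -> [(0, 1), (0, 2), (1, 1), (1, 2), (2, 1), (2, 2), (3, 1), (3, 2)]
Unfold 2 (reflect across h@4): 16 holes -> [(0, 1), (0, 2), (1, 1), (1, 2), (2, 1), (2, 2), (3, 1), (3, 2), (4, 1), (4, 2), (5, 1), (5, 2), (6, 1), (6, 2), (7, 1), (7, 2)]
Unfold 3 (reflect across v@4): 32 holes -> [(0, 1), (0, 2), (0, 5), (0, 6), (1, 1), (1, 2), (1, 5), (1, 6), (2, 1), (2, 2), (2, 5), (2, 6), (3, 1), (3, 2), (3, 5), (3, 6), (4, 1), (4, 2), (4, 5), (4, 6), (5, 1), (5, 2), (5, 5), (5, 6), (6, 1), (6, 2), (6, 5), (6, 6), (7, 1), (7, 2), (7, 5), (7, 6)]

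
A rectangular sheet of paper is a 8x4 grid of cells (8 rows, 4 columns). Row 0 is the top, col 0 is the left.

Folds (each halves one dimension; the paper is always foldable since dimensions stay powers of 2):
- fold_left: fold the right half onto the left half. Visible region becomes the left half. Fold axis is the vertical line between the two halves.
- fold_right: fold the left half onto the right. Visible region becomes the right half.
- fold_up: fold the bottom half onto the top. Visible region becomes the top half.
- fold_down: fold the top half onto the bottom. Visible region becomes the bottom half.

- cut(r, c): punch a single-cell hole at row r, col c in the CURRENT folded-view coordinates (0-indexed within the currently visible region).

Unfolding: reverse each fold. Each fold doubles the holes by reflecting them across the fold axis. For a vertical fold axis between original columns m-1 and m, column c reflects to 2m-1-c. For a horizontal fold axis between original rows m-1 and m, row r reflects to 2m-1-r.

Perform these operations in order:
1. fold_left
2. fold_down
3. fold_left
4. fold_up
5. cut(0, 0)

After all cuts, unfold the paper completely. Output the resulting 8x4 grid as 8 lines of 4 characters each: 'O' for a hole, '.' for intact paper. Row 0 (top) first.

Op 1 fold_left: fold axis v@2; visible region now rows[0,8) x cols[0,2) = 8x2
Op 2 fold_down: fold axis h@4; visible region now rows[4,8) x cols[0,2) = 4x2
Op 3 fold_left: fold axis v@1; visible region now rows[4,8) x cols[0,1) = 4x1
Op 4 fold_up: fold axis h@6; visible region now rows[4,6) x cols[0,1) = 2x1
Op 5 cut(0, 0): punch at orig (4,0); cuts so far [(4, 0)]; region rows[4,6) x cols[0,1) = 2x1
Unfold 1 (reflect across h@6): 2 holes -> [(4, 0), (7, 0)]
Unfold 2 (reflect across v@1): 4 holes -> [(4, 0), (4, 1), (7, 0), (7, 1)]
Unfold 3 (reflect across h@4): 8 holes -> [(0, 0), (0, 1), (3, 0), (3, 1), (4, 0), (4, 1), (7, 0), (7, 1)]
Unfold 4 (reflect across v@2): 16 holes -> [(0, 0), (0, 1), (0, 2), (0, 3), (3, 0), (3, 1), (3, 2), (3, 3), (4, 0), (4, 1), (4, 2), (4, 3), (7, 0), (7, 1), (7, 2), (7, 3)]

Answer: OOOO
....
....
OOOO
OOOO
....
....
OOOO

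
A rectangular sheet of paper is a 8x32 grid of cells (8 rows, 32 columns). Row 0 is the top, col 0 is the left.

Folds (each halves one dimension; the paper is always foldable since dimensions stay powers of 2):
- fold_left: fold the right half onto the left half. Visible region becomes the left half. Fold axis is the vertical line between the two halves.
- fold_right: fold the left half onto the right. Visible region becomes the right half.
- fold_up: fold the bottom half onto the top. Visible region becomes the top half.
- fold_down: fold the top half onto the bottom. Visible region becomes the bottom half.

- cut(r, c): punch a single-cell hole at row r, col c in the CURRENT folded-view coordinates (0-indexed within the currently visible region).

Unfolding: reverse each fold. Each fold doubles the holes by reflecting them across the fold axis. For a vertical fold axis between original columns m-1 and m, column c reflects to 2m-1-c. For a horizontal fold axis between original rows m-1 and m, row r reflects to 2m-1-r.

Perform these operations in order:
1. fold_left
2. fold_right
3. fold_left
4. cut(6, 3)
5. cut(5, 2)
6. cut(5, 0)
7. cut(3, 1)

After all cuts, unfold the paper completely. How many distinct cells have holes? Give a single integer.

Answer: 32

Derivation:
Op 1 fold_left: fold axis v@16; visible region now rows[0,8) x cols[0,16) = 8x16
Op 2 fold_right: fold axis v@8; visible region now rows[0,8) x cols[8,16) = 8x8
Op 3 fold_left: fold axis v@12; visible region now rows[0,8) x cols[8,12) = 8x4
Op 4 cut(6, 3): punch at orig (6,11); cuts so far [(6, 11)]; region rows[0,8) x cols[8,12) = 8x4
Op 5 cut(5, 2): punch at orig (5,10); cuts so far [(5, 10), (6, 11)]; region rows[0,8) x cols[8,12) = 8x4
Op 6 cut(5, 0): punch at orig (5,8); cuts so far [(5, 8), (5, 10), (6, 11)]; region rows[0,8) x cols[8,12) = 8x4
Op 7 cut(3, 1): punch at orig (3,9); cuts so far [(3, 9), (5, 8), (5, 10), (6, 11)]; region rows[0,8) x cols[8,12) = 8x4
Unfold 1 (reflect across v@12): 8 holes -> [(3, 9), (3, 14), (5, 8), (5, 10), (5, 13), (5, 15), (6, 11), (6, 12)]
Unfold 2 (reflect across v@8): 16 holes -> [(3, 1), (3, 6), (3, 9), (3, 14), (5, 0), (5, 2), (5, 5), (5, 7), (5, 8), (5, 10), (5, 13), (5, 15), (6, 3), (6, 4), (6, 11), (6, 12)]
Unfold 3 (reflect across v@16): 32 holes -> [(3, 1), (3, 6), (3, 9), (3, 14), (3, 17), (3, 22), (3, 25), (3, 30), (5, 0), (5, 2), (5, 5), (5, 7), (5, 8), (5, 10), (5, 13), (5, 15), (5, 16), (5, 18), (5, 21), (5, 23), (5, 24), (5, 26), (5, 29), (5, 31), (6, 3), (6, 4), (6, 11), (6, 12), (6, 19), (6, 20), (6, 27), (6, 28)]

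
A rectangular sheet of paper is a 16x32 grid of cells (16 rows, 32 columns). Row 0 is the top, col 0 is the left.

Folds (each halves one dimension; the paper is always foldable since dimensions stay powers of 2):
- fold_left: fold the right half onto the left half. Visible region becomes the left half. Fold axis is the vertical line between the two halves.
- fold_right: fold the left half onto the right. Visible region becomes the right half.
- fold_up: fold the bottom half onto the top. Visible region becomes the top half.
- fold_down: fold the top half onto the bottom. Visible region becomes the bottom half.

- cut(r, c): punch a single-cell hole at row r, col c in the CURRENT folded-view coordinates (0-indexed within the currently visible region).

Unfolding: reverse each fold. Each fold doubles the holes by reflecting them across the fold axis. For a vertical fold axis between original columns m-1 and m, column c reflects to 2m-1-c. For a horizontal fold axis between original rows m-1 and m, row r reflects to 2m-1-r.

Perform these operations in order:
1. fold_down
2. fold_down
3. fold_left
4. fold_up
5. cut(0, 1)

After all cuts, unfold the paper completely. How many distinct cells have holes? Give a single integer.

Op 1 fold_down: fold axis h@8; visible region now rows[8,16) x cols[0,32) = 8x32
Op 2 fold_down: fold axis h@12; visible region now rows[12,16) x cols[0,32) = 4x32
Op 3 fold_left: fold axis v@16; visible region now rows[12,16) x cols[0,16) = 4x16
Op 4 fold_up: fold axis h@14; visible region now rows[12,14) x cols[0,16) = 2x16
Op 5 cut(0, 1): punch at orig (12,1); cuts so far [(12, 1)]; region rows[12,14) x cols[0,16) = 2x16
Unfold 1 (reflect across h@14): 2 holes -> [(12, 1), (15, 1)]
Unfold 2 (reflect across v@16): 4 holes -> [(12, 1), (12, 30), (15, 1), (15, 30)]
Unfold 3 (reflect across h@12): 8 holes -> [(8, 1), (8, 30), (11, 1), (11, 30), (12, 1), (12, 30), (15, 1), (15, 30)]
Unfold 4 (reflect across h@8): 16 holes -> [(0, 1), (0, 30), (3, 1), (3, 30), (4, 1), (4, 30), (7, 1), (7, 30), (8, 1), (8, 30), (11, 1), (11, 30), (12, 1), (12, 30), (15, 1), (15, 30)]

Answer: 16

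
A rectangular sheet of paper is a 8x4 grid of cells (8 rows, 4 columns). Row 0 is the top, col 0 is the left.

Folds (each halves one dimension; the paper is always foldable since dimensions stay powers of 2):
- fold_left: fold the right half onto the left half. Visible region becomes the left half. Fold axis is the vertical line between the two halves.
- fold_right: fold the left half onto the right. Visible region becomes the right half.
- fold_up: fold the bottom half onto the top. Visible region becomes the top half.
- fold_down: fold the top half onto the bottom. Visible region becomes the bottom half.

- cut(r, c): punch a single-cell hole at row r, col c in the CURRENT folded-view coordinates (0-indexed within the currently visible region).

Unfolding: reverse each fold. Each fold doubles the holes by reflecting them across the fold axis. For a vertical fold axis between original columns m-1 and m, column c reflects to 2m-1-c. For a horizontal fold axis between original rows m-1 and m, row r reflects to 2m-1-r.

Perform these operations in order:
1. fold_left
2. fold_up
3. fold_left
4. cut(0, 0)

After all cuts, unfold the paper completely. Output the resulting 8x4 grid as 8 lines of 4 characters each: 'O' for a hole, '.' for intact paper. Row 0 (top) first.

Op 1 fold_left: fold axis v@2; visible region now rows[0,8) x cols[0,2) = 8x2
Op 2 fold_up: fold axis h@4; visible region now rows[0,4) x cols[0,2) = 4x2
Op 3 fold_left: fold axis v@1; visible region now rows[0,4) x cols[0,1) = 4x1
Op 4 cut(0, 0): punch at orig (0,0); cuts so far [(0, 0)]; region rows[0,4) x cols[0,1) = 4x1
Unfold 1 (reflect across v@1): 2 holes -> [(0, 0), (0, 1)]
Unfold 2 (reflect across h@4): 4 holes -> [(0, 0), (0, 1), (7, 0), (7, 1)]
Unfold 3 (reflect across v@2): 8 holes -> [(0, 0), (0, 1), (0, 2), (0, 3), (7, 0), (7, 1), (7, 2), (7, 3)]

Answer: OOOO
....
....
....
....
....
....
OOOO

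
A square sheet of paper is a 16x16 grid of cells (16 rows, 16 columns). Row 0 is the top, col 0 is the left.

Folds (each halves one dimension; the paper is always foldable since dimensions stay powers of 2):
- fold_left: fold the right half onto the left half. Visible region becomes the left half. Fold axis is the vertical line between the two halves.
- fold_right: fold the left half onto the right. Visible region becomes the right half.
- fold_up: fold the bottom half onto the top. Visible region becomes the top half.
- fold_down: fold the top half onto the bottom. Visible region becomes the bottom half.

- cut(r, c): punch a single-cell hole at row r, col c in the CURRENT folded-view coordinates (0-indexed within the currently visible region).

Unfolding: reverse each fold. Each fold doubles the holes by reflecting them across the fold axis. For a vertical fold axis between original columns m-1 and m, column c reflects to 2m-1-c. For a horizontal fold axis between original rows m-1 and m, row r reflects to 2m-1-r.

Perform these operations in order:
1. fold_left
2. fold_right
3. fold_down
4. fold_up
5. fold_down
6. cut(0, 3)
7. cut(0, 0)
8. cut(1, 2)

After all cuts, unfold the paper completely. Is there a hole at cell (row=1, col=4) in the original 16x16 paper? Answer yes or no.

Op 1 fold_left: fold axis v@8; visible region now rows[0,16) x cols[0,8) = 16x8
Op 2 fold_right: fold axis v@4; visible region now rows[0,16) x cols[4,8) = 16x4
Op 3 fold_down: fold axis h@8; visible region now rows[8,16) x cols[4,8) = 8x4
Op 4 fold_up: fold axis h@12; visible region now rows[8,12) x cols[4,8) = 4x4
Op 5 fold_down: fold axis h@10; visible region now rows[10,12) x cols[4,8) = 2x4
Op 6 cut(0, 3): punch at orig (10,7); cuts so far [(10, 7)]; region rows[10,12) x cols[4,8) = 2x4
Op 7 cut(0, 0): punch at orig (10,4); cuts so far [(10, 4), (10, 7)]; region rows[10,12) x cols[4,8) = 2x4
Op 8 cut(1, 2): punch at orig (11,6); cuts so far [(10, 4), (10, 7), (11, 6)]; region rows[10,12) x cols[4,8) = 2x4
Unfold 1 (reflect across h@10): 6 holes -> [(8, 6), (9, 4), (9, 7), (10, 4), (10, 7), (11, 6)]
Unfold 2 (reflect across h@12): 12 holes -> [(8, 6), (9, 4), (9, 7), (10, 4), (10, 7), (11, 6), (12, 6), (13, 4), (13, 7), (14, 4), (14, 7), (15, 6)]
Unfold 3 (reflect across h@8): 24 holes -> [(0, 6), (1, 4), (1, 7), (2, 4), (2, 7), (3, 6), (4, 6), (5, 4), (5, 7), (6, 4), (6, 7), (7, 6), (8, 6), (9, 4), (9, 7), (10, 4), (10, 7), (11, 6), (12, 6), (13, 4), (13, 7), (14, 4), (14, 7), (15, 6)]
Unfold 4 (reflect across v@4): 48 holes -> [(0, 1), (0, 6), (1, 0), (1, 3), (1, 4), (1, 7), (2, 0), (2, 3), (2, 4), (2, 7), (3, 1), (3, 6), (4, 1), (4, 6), (5, 0), (5, 3), (5, 4), (5, 7), (6, 0), (6, 3), (6, 4), (6, 7), (7, 1), (7, 6), (8, 1), (8, 6), (9, 0), (9, 3), (9, 4), (9, 7), (10, 0), (10, 3), (10, 4), (10, 7), (11, 1), (11, 6), (12, 1), (12, 6), (13, 0), (13, 3), (13, 4), (13, 7), (14, 0), (14, 3), (14, 4), (14, 7), (15, 1), (15, 6)]
Unfold 5 (reflect across v@8): 96 holes -> [(0, 1), (0, 6), (0, 9), (0, 14), (1, 0), (1, 3), (1, 4), (1, 7), (1, 8), (1, 11), (1, 12), (1, 15), (2, 0), (2, 3), (2, 4), (2, 7), (2, 8), (2, 11), (2, 12), (2, 15), (3, 1), (3, 6), (3, 9), (3, 14), (4, 1), (4, 6), (4, 9), (4, 14), (5, 0), (5, 3), (5, 4), (5, 7), (5, 8), (5, 11), (5, 12), (5, 15), (6, 0), (6, 3), (6, 4), (6, 7), (6, 8), (6, 11), (6, 12), (6, 15), (7, 1), (7, 6), (7, 9), (7, 14), (8, 1), (8, 6), (8, 9), (8, 14), (9, 0), (9, 3), (9, 4), (9, 7), (9, 8), (9, 11), (9, 12), (9, 15), (10, 0), (10, 3), (10, 4), (10, 7), (10, 8), (10, 11), (10, 12), (10, 15), (11, 1), (11, 6), (11, 9), (11, 14), (12, 1), (12, 6), (12, 9), (12, 14), (13, 0), (13, 3), (13, 4), (13, 7), (13, 8), (13, 11), (13, 12), (13, 15), (14, 0), (14, 3), (14, 4), (14, 7), (14, 8), (14, 11), (14, 12), (14, 15), (15, 1), (15, 6), (15, 9), (15, 14)]
Holes: [(0, 1), (0, 6), (0, 9), (0, 14), (1, 0), (1, 3), (1, 4), (1, 7), (1, 8), (1, 11), (1, 12), (1, 15), (2, 0), (2, 3), (2, 4), (2, 7), (2, 8), (2, 11), (2, 12), (2, 15), (3, 1), (3, 6), (3, 9), (3, 14), (4, 1), (4, 6), (4, 9), (4, 14), (5, 0), (5, 3), (5, 4), (5, 7), (5, 8), (5, 11), (5, 12), (5, 15), (6, 0), (6, 3), (6, 4), (6, 7), (6, 8), (6, 11), (6, 12), (6, 15), (7, 1), (7, 6), (7, 9), (7, 14), (8, 1), (8, 6), (8, 9), (8, 14), (9, 0), (9, 3), (9, 4), (9, 7), (9, 8), (9, 11), (9, 12), (9, 15), (10, 0), (10, 3), (10, 4), (10, 7), (10, 8), (10, 11), (10, 12), (10, 15), (11, 1), (11, 6), (11, 9), (11, 14), (12, 1), (12, 6), (12, 9), (12, 14), (13, 0), (13, 3), (13, 4), (13, 7), (13, 8), (13, 11), (13, 12), (13, 15), (14, 0), (14, 3), (14, 4), (14, 7), (14, 8), (14, 11), (14, 12), (14, 15), (15, 1), (15, 6), (15, 9), (15, 14)]

Answer: yes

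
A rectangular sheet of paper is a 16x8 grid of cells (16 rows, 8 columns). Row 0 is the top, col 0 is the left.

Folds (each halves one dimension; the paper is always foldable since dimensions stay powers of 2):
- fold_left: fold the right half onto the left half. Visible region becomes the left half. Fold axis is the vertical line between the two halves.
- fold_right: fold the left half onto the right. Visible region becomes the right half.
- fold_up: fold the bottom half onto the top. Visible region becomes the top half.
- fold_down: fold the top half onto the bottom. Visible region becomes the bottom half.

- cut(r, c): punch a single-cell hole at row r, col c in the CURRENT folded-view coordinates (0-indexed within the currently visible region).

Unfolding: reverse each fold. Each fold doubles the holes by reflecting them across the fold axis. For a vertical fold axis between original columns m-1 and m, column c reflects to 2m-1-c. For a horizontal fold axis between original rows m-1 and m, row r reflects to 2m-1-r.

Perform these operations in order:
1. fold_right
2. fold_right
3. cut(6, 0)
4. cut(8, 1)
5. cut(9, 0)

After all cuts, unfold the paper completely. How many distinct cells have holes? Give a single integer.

Answer: 12

Derivation:
Op 1 fold_right: fold axis v@4; visible region now rows[0,16) x cols[4,8) = 16x4
Op 2 fold_right: fold axis v@6; visible region now rows[0,16) x cols[6,8) = 16x2
Op 3 cut(6, 0): punch at orig (6,6); cuts so far [(6, 6)]; region rows[0,16) x cols[6,8) = 16x2
Op 4 cut(8, 1): punch at orig (8,7); cuts so far [(6, 6), (8, 7)]; region rows[0,16) x cols[6,8) = 16x2
Op 5 cut(9, 0): punch at orig (9,6); cuts so far [(6, 6), (8, 7), (9, 6)]; region rows[0,16) x cols[6,8) = 16x2
Unfold 1 (reflect across v@6): 6 holes -> [(6, 5), (6, 6), (8, 4), (8, 7), (9, 5), (9, 6)]
Unfold 2 (reflect across v@4): 12 holes -> [(6, 1), (6, 2), (6, 5), (6, 6), (8, 0), (8, 3), (8, 4), (8, 7), (9, 1), (9, 2), (9, 5), (9, 6)]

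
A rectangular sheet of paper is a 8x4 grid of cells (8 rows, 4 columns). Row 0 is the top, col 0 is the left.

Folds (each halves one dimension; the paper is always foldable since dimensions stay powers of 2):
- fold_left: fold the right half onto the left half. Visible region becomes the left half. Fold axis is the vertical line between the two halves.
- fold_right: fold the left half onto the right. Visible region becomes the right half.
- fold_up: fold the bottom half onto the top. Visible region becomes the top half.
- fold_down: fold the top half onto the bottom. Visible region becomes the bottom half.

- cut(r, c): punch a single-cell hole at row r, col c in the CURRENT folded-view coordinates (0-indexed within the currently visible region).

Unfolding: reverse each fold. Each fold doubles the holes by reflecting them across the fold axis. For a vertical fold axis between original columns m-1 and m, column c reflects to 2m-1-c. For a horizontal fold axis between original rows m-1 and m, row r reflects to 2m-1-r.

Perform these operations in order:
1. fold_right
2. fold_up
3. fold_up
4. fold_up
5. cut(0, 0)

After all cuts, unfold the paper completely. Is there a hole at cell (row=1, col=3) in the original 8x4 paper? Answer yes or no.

Op 1 fold_right: fold axis v@2; visible region now rows[0,8) x cols[2,4) = 8x2
Op 2 fold_up: fold axis h@4; visible region now rows[0,4) x cols[2,4) = 4x2
Op 3 fold_up: fold axis h@2; visible region now rows[0,2) x cols[2,4) = 2x2
Op 4 fold_up: fold axis h@1; visible region now rows[0,1) x cols[2,4) = 1x2
Op 5 cut(0, 0): punch at orig (0,2); cuts so far [(0, 2)]; region rows[0,1) x cols[2,4) = 1x2
Unfold 1 (reflect across h@1): 2 holes -> [(0, 2), (1, 2)]
Unfold 2 (reflect across h@2): 4 holes -> [(0, 2), (1, 2), (2, 2), (3, 2)]
Unfold 3 (reflect across h@4): 8 holes -> [(0, 2), (1, 2), (2, 2), (3, 2), (4, 2), (5, 2), (6, 2), (7, 2)]
Unfold 4 (reflect across v@2): 16 holes -> [(0, 1), (0, 2), (1, 1), (1, 2), (2, 1), (2, 2), (3, 1), (3, 2), (4, 1), (4, 2), (5, 1), (5, 2), (6, 1), (6, 2), (7, 1), (7, 2)]
Holes: [(0, 1), (0, 2), (1, 1), (1, 2), (2, 1), (2, 2), (3, 1), (3, 2), (4, 1), (4, 2), (5, 1), (5, 2), (6, 1), (6, 2), (7, 1), (7, 2)]

Answer: no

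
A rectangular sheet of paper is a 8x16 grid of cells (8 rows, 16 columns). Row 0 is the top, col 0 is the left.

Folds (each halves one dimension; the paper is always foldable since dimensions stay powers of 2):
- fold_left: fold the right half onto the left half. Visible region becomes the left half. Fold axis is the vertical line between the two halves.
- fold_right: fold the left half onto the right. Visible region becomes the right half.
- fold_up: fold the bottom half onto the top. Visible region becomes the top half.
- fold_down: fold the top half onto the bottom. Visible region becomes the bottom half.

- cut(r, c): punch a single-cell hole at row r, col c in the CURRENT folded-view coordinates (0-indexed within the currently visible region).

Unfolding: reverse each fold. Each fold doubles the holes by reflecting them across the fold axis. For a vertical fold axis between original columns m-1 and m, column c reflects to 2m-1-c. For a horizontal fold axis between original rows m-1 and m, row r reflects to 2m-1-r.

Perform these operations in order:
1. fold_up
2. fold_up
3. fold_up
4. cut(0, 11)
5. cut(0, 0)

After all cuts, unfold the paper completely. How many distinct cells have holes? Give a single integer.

Op 1 fold_up: fold axis h@4; visible region now rows[0,4) x cols[0,16) = 4x16
Op 2 fold_up: fold axis h@2; visible region now rows[0,2) x cols[0,16) = 2x16
Op 3 fold_up: fold axis h@1; visible region now rows[0,1) x cols[0,16) = 1x16
Op 4 cut(0, 11): punch at orig (0,11); cuts so far [(0, 11)]; region rows[0,1) x cols[0,16) = 1x16
Op 5 cut(0, 0): punch at orig (0,0); cuts so far [(0, 0), (0, 11)]; region rows[0,1) x cols[0,16) = 1x16
Unfold 1 (reflect across h@1): 4 holes -> [(0, 0), (0, 11), (1, 0), (1, 11)]
Unfold 2 (reflect across h@2): 8 holes -> [(0, 0), (0, 11), (1, 0), (1, 11), (2, 0), (2, 11), (3, 0), (3, 11)]
Unfold 3 (reflect across h@4): 16 holes -> [(0, 0), (0, 11), (1, 0), (1, 11), (2, 0), (2, 11), (3, 0), (3, 11), (4, 0), (4, 11), (5, 0), (5, 11), (6, 0), (6, 11), (7, 0), (7, 11)]

Answer: 16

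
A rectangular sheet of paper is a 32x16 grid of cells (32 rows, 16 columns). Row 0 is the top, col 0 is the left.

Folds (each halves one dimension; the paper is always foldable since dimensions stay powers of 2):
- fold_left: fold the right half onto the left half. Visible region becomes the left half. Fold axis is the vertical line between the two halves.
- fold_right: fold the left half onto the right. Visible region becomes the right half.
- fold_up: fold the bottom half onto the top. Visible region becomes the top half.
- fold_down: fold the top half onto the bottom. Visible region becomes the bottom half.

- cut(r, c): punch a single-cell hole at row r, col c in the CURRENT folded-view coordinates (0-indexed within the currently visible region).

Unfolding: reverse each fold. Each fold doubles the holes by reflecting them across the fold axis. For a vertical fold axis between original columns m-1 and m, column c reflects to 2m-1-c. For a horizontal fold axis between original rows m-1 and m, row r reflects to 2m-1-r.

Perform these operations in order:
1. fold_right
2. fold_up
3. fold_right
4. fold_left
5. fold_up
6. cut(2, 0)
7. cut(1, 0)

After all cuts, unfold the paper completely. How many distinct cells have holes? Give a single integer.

Op 1 fold_right: fold axis v@8; visible region now rows[0,32) x cols[8,16) = 32x8
Op 2 fold_up: fold axis h@16; visible region now rows[0,16) x cols[8,16) = 16x8
Op 3 fold_right: fold axis v@12; visible region now rows[0,16) x cols[12,16) = 16x4
Op 4 fold_left: fold axis v@14; visible region now rows[0,16) x cols[12,14) = 16x2
Op 5 fold_up: fold axis h@8; visible region now rows[0,8) x cols[12,14) = 8x2
Op 6 cut(2, 0): punch at orig (2,12); cuts so far [(2, 12)]; region rows[0,8) x cols[12,14) = 8x2
Op 7 cut(1, 0): punch at orig (1,12); cuts so far [(1, 12), (2, 12)]; region rows[0,8) x cols[12,14) = 8x2
Unfold 1 (reflect across h@8): 4 holes -> [(1, 12), (2, 12), (13, 12), (14, 12)]
Unfold 2 (reflect across v@14): 8 holes -> [(1, 12), (1, 15), (2, 12), (2, 15), (13, 12), (13, 15), (14, 12), (14, 15)]
Unfold 3 (reflect across v@12): 16 holes -> [(1, 8), (1, 11), (1, 12), (1, 15), (2, 8), (2, 11), (2, 12), (2, 15), (13, 8), (13, 11), (13, 12), (13, 15), (14, 8), (14, 11), (14, 12), (14, 15)]
Unfold 4 (reflect across h@16): 32 holes -> [(1, 8), (1, 11), (1, 12), (1, 15), (2, 8), (2, 11), (2, 12), (2, 15), (13, 8), (13, 11), (13, 12), (13, 15), (14, 8), (14, 11), (14, 12), (14, 15), (17, 8), (17, 11), (17, 12), (17, 15), (18, 8), (18, 11), (18, 12), (18, 15), (29, 8), (29, 11), (29, 12), (29, 15), (30, 8), (30, 11), (30, 12), (30, 15)]
Unfold 5 (reflect across v@8): 64 holes -> [(1, 0), (1, 3), (1, 4), (1, 7), (1, 8), (1, 11), (1, 12), (1, 15), (2, 0), (2, 3), (2, 4), (2, 7), (2, 8), (2, 11), (2, 12), (2, 15), (13, 0), (13, 3), (13, 4), (13, 7), (13, 8), (13, 11), (13, 12), (13, 15), (14, 0), (14, 3), (14, 4), (14, 7), (14, 8), (14, 11), (14, 12), (14, 15), (17, 0), (17, 3), (17, 4), (17, 7), (17, 8), (17, 11), (17, 12), (17, 15), (18, 0), (18, 3), (18, 4), (18, 7), (18, 8), (18, 11), (18, 12), (18, 15), (29, 0), (29, 3), (29, 4), (29, 7), (29, 8), (29, 11), (29, 12), (29, 15), (30, 0), (30, 3), (30, 4), (30, 7), (30, 8), (30, 11), (30, 12), (30, 15)]

Answer: 64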